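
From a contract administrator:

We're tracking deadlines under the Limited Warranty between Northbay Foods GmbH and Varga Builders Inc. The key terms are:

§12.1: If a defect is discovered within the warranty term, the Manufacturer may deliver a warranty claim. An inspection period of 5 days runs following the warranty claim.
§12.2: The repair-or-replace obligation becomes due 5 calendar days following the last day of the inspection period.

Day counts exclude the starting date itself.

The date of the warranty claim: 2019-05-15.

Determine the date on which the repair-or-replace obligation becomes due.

The last day of the inspection period: 2019-05-15 + 5 days = 2019-05-20.
The date on which the repair-or-replace obligation becomes due: 2019-05-20 + 5 days = 2019-05-25.

2019-05-25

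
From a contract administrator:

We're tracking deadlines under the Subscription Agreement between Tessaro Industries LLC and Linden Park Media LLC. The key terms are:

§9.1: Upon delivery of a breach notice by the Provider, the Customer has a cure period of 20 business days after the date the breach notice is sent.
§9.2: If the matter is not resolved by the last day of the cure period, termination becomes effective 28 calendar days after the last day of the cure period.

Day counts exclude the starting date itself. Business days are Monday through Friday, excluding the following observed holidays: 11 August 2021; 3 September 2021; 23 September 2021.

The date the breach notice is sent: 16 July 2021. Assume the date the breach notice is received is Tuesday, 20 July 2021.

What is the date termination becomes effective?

13 September 2021

From Friday, 16 July 2021, 20 business days (Jul 19, Jul 20, Jul 21, Jul 22, …, Aug 12, Aug 13, Aug 16, skipping weekends and the listed holiday on Aug 11) brings us to Monday, 16 August 2021, which is the last day of the cure period.
The date termination becomes effective: 28 calendar days after 16 August 2021 is 13 September 2021.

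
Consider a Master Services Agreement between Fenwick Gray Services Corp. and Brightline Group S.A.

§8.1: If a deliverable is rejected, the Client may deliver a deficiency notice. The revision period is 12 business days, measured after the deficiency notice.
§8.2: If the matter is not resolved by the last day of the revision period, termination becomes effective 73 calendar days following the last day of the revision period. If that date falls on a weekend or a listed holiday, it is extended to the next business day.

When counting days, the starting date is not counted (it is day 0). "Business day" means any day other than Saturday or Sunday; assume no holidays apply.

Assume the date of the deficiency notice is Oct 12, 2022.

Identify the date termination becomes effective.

Jan 9, 2023

The last day of the revision period: 12 business days after Wednesday, Oct 12, 2022, skipping weekends — Oct 13, Oct 14, Oct 17, Oct 18, …, Oct 26, Oct 27, Oct 28 — lands on Friday, Oct 28, 2022.
Adding 73 calendar days to Oct 28, 2022 gives Jan 9, 2023, which is the date termination becomes effective. Jan 9, 2023 is a Monday, so no roll-forward applies.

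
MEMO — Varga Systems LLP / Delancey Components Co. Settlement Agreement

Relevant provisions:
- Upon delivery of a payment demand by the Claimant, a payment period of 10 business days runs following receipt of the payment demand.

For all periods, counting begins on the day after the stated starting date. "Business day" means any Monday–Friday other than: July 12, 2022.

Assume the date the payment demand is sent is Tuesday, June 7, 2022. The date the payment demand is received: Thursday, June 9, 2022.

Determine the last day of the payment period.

From Thursday, June 9, 2022, 10 business days (Jun 10, Jun 13, Jun 14, Jun 15, Jun 16, Jun 17, Jun 20, Jun 21, Jun 22, Jun 23, skipping weekends) brings us to Thursday, June 23, 2022, which is the last day of the payment period.

June 23, 2022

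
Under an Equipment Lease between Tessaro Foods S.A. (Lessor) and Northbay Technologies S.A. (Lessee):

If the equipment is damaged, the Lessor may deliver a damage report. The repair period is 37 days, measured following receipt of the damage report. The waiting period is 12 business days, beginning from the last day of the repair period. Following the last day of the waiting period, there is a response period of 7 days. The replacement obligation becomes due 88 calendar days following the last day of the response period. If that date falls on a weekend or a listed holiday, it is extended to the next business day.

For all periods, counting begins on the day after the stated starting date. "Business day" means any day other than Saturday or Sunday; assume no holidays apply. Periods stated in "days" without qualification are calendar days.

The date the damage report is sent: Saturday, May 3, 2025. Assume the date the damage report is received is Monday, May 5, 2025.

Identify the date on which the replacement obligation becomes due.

Sep 30, 2025

Adding 37 calendar days to May 5, 2025 gives Jun 11, 2025, which is the last day of the repair period.
The last day of the waiting period: counting 12 business days from Wednesday, Jun 11, 2025 (Jun 12, Jun 13, Jun 16, Jun 17, …, Jun 25, Jun 26, Jun 27, skipping weekends) reaches Friday, Jun 27, 2025.
Adding 7 calendar days to Jun 27, 2025 gives Jul 4, 2025, which is the last day of the response period.
Adding 88 calendar days to Jul 4, 2025 gives Sep 30, 2025, which is the date on which the replacement obligation becomes due. Sep 30, 2025 is a Tuesday, so no roll-forward applies.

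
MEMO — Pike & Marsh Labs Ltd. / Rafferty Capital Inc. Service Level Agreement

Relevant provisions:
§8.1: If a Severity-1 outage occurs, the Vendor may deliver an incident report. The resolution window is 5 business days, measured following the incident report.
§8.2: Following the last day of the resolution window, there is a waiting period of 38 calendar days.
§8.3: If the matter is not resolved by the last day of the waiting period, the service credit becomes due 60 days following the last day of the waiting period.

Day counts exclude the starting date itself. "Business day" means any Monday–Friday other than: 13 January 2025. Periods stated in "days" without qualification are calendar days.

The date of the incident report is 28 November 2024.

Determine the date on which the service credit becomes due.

The last day of the resolution window: 5 business days after Thursday, 28 November 2024, skipping weekends — Nov 29, Dec 2, Dec 3, Dec 4, Dec 5 — lands on Thursday, 5 December 2024.
Adding 38 calendar days to 5 December 2024 gives 12 January 2025, which is the last day of the waiting period.
The date on which the service credit becomes due: 60 calendar days after 12 January 2025 is 13 March 2025.

13 March 2025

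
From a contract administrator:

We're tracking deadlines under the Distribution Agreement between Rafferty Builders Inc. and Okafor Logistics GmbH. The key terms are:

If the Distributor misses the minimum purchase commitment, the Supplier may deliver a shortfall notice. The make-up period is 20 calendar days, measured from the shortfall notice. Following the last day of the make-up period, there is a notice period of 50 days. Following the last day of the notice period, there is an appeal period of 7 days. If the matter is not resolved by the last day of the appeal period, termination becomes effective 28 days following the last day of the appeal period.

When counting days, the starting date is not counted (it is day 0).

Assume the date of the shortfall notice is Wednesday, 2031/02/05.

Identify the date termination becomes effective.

Adding 20 calendar days to 2031/02/05 gives 2031/02/25, which is the last day of the make-up period.
The last day of the notice period: 2031/02/25 + 50 days = 2031/04/16.
The last day of the appeal period: 7 calendar days after 2031/04/16 is 2031/04/23.
Adding 28 calendar days to 2031/04/23 gives 2031/05/21, which is the date termination becomes effective.

2031/05/21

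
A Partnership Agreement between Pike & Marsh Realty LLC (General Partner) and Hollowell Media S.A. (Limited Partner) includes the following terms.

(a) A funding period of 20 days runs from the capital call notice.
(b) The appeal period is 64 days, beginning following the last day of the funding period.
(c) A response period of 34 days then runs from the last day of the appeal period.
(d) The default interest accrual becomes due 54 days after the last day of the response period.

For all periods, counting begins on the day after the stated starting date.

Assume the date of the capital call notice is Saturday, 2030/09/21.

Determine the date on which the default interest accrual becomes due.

2031/03/12

Adding 20 calendar days to 2030/09/21 gives 2030/10/11, which is the last day of the funding period.
The last day of the appeal period: 64 calendar days after 2030/10/11 is 2030/12/14.
The last day of the response period: 34 calendar days after 2030/12/14 is 2031/01/17.
Adding 54 calendar days to 2031/01/17 gives 2031/03/12, which is the date on which the default interest accrual becomes due.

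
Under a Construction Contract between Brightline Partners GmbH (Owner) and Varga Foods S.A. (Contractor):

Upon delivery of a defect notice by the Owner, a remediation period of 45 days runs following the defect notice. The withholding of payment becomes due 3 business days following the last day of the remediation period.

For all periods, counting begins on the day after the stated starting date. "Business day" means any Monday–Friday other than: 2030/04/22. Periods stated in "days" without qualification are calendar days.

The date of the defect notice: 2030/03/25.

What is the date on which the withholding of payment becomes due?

Adding 45 calendar days to 2030/03/25 gives 2030/05/09, which is the last day of the remediation period.
The date on which the withholding of payment becomes due: 3 business days after Thursday, 2030/05/09, skipping weekends — May 10, May 13, May 14 — lands on Tuesday, 2030/05/14.

2030/05/14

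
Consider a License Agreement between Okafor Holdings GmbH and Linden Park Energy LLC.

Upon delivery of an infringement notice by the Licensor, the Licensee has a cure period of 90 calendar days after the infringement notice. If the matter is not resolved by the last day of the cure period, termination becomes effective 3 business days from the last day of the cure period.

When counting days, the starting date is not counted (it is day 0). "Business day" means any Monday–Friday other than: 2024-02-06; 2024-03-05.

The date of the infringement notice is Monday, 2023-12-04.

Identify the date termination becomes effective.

2024-03-07

Adding 90 calendar days to 2023-12-04 gives 2024-03-03, which is the last day of the cure period.
From Sunday, 2024-03-03, 3 business days (Mar 4, Mar 6, Mar 7, skipping weekends and the listed holiday on Mar 5) brings us to Thursday, 2024-03-07, which is the date termination becomes effective.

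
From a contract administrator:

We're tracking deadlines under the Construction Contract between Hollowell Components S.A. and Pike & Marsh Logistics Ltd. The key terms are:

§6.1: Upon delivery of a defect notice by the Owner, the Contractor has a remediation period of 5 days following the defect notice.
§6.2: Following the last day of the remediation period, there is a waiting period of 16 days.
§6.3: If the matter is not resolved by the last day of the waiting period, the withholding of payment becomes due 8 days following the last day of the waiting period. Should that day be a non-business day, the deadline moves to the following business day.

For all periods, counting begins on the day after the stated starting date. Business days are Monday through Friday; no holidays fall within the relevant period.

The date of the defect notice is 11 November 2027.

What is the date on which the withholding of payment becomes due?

10 December 2027

The last day of the remediation period: 5 calendar days after 11 November 2027 is 16 November 2027.
The last day of the waiting period: 16 November 2027 + 16 days = 2 December 2027.
The date on which the withholding of payment becomes due: 2 December 2027 + 8 days = 10 December 2027. 10 December 2027 is a Friday, so no roll-forward applies.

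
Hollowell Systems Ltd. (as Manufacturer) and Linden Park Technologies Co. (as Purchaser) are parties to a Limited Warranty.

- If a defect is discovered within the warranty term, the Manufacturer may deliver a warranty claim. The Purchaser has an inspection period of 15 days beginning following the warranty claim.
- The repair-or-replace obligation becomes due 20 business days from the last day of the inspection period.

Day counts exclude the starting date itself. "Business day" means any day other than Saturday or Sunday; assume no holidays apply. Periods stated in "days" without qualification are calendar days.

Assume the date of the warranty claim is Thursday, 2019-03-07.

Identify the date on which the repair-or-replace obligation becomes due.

Adding 15 calendar days to 2019-03-07 gives 2019-03-22, which is the last day of the inspection period.
The date on which the repair-or-replace obligation becomes due: counting 20 business days from Friday, 2019-03-22 (Mar 25, Mar 26, Mar 27, Mar 28, …, Apr 17, Apr 18, Apr 19, skipping weekends) reaches Friday, 2019-04-19.

2019-04-19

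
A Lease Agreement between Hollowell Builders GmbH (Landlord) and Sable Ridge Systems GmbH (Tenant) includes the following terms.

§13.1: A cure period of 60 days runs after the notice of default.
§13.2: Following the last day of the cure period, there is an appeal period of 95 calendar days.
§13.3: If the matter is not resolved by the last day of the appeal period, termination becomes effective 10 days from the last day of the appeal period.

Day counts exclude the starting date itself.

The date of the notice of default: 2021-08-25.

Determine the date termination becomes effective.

2022-02-06

The last day of the cure period: 2021-08-25 + 60 days = 2021-10-24.
The last day of the appeal period: 95 calendar days after 2021-10-24 is 2022-01-27.
Adding 10 calendar days to 2022-01-27 gives 2022-02-06, which is the date termination becomes effective.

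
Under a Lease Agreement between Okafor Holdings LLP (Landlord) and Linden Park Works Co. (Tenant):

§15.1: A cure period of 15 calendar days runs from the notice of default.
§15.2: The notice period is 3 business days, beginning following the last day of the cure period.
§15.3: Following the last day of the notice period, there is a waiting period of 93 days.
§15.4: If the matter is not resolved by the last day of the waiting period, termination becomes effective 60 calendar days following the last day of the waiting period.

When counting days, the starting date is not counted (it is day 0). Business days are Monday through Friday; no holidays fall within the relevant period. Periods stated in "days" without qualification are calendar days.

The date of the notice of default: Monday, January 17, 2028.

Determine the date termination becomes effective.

July 6, 2028

The last day of the cure period: January 17, 2028 + 15 days = February 1, 2028.
The last day of the notice period: 3 business days after Tuesday, February 1, 2028, skipping weekends — Feb 2, Feb 3, Feb 4 — lands on Friday, February 4, 2028.
The last day of the waiting period: 93 calendar days after February 4, 2028 is May 7, 2028.
Adding 60 calendar days to May 7, 2028 gives July 6, 2028, which is the date termination becomes effective.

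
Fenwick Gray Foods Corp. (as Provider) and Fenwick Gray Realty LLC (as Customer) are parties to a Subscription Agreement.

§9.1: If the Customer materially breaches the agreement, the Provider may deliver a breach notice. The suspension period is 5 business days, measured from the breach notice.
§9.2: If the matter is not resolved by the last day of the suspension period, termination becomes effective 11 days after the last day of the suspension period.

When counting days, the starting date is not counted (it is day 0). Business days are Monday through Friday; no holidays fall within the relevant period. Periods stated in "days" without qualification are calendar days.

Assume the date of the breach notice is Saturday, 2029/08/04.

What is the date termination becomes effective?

2029/08/21

From Saturday, 2029/08/04, 5 business days (Aug 6, Aug 7, Aug 8, Aug 9, Aug 10, skipping weekends) brings us to Friday, 2029/08/10, which is the last day of the suspension period.
The date termination becomes effective: 11 calendar days after 2029/08/10 is 2029/08/21.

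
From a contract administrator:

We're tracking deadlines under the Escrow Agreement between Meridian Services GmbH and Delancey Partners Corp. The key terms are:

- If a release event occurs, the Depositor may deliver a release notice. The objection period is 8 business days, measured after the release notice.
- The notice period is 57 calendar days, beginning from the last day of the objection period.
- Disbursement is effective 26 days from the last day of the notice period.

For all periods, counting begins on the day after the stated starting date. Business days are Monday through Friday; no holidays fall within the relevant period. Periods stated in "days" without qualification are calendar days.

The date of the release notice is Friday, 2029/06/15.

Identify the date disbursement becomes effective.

From Friday, 2029/06/15, 8 business days (Jun 18, Jun 19, Jun 20, Jun 21, Jun 22, Jun 25, Jun 26, Jun 27, skipping weekends) brings us to Wednesday, 2029/06/27, which is the last day of the objection period.
The last day of the notice period: 57 calendar days after 2029/06/27 is 2029/08/23.
Adding 26 calendar days to 2029/08/23 gives 2029/09/18, which is the date disbursement becomes effective.

2029/09/18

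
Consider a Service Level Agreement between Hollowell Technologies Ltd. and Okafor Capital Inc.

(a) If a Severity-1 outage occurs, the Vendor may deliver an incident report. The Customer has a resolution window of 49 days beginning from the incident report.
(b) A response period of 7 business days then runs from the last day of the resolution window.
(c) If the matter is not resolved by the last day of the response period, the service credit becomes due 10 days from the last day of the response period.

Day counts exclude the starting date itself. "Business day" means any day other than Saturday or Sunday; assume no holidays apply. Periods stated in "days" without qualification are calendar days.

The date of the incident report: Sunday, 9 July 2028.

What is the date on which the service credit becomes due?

The last day of the resolution window: 49 calendar days after 9 July 2028 is 27 August 2028.
From Sunday, 27 August 2028, 7 business days (Aug 28, Aug 29, Aug 30, Aug 31, Sep 1, Sep 4, Sep 5, skipping weekends) brings us to Tuesday, 5 September 2028, which is the last day of the response period.
The date on which the service credit becomes due: 10 calendar days after 5 September 2028 is 15 September 2028.

15 September 2028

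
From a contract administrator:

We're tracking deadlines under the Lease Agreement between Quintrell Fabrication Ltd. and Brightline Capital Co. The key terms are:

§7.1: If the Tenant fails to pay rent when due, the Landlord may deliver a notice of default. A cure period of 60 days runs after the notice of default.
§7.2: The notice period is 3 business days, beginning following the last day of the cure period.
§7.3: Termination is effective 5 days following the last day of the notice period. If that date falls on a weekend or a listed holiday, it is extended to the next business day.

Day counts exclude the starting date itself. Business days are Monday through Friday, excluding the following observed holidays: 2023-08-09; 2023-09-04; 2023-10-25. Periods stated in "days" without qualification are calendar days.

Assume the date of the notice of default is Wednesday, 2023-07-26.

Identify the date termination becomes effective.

The last day of the cure period: 2023-07-26 + 60 days = 2023-09-24.
The last day of the notice period: 3 business days after Sunday, 2023-09-24, skipping weekends — Sep 25, Sep 26, Sep 27 — lands on Wednesday, 2023-09-27.
The date termination becomes effective: 2023-09-27 + 5 days = 2023-10-02. 2023-10-02 is a Monday and is not a listed holiday, so no roll-forward applies.

2023-10-02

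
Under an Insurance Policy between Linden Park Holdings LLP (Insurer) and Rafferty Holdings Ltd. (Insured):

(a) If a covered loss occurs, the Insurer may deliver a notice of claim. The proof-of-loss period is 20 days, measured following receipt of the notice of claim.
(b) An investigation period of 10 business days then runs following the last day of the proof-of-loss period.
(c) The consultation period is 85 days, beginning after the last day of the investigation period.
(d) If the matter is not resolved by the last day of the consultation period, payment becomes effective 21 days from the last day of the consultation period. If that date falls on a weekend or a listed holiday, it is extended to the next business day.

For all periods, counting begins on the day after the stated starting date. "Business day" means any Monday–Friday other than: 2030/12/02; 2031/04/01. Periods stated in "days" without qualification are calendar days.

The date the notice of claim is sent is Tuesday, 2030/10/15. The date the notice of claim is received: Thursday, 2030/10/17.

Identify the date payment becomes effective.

The last day of the proof-of-loss period: 20 calendar days after 2030/10/17 is 2030/11/06.
From Wednesday, 2030/11/06, 10 business days (Nov 7, Nov 8, Nov 11, Nov 12, Nov 13, Nov 14, Nov 15, Nov 18, Nov 19, Nov 20, skipping weekends) brings us to Wednesday, 2030/11/20, which is the last day of the investigation period.
The last day of the consultation period: 2030/11/20 + 85 days = 2031/02/13.
The date payment becomes effective: 21 calendar days after 2031/02/13 is 2031/03/06. 2031/03/06 is a Thursday and is not a listed holiday, so no roll-forward applies.

2031/03/06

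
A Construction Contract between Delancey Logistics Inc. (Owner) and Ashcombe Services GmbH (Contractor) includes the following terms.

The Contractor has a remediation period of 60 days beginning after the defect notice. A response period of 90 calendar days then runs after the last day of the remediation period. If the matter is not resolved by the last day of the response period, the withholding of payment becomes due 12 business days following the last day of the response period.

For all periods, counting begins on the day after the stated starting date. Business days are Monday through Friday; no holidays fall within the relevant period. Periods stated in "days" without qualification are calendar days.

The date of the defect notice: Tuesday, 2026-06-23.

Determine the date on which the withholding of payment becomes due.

Adding 60 calendar days to 2026-06-23 gives 2026-08-22, which is the last day of the remediation period.
The last day of the response period: 90 calendar days after 2026-08-22 is 2026-11-20.
The date on which the withholding of payment becomes due: counting 12 business days from Friday, 2026-11-20 (Nov 23, Nov 24, Nov 25, Nov 26, …, Dec 4, Dec 7, Dec 8, skipping weekends) reaches Tuesday, 2026-12-08.

2026-12-08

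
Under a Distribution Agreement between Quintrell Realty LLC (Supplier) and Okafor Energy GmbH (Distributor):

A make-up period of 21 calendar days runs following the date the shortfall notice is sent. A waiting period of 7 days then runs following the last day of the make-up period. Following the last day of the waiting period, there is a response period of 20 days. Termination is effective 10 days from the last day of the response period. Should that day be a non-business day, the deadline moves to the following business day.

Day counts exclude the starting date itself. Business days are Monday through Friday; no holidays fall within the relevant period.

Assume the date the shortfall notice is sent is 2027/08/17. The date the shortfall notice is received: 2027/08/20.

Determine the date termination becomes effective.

2027/10/14

The last day of the make-up period: 21 calendar days after 2027/08/17 is 2027/09/07.
The last day of the waiting period: 2027/09/07 + 7 days = 2027/09/14.
The last day of the response period: 20 calendar days after 2027/09/14 is 2027/10/04.
The date termination becomes effective: 2027/10/04 + 10 days = 2027/10/14. 2027/10/14 is a Thursday, so no roll-forward applies.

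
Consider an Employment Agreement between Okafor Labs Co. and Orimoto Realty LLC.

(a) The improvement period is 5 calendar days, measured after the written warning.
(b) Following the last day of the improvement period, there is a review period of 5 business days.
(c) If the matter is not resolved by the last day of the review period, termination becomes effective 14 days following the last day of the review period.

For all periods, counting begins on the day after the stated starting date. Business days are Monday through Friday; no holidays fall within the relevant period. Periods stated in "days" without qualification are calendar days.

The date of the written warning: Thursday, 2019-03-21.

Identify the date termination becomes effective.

2019-04-16

The last day of the improvement period: 5 calendar days after 2019-03-21 is 2019-03-26.
From Tuesday, 2019-03-26, 5 business days (Mar 27, Mar 28, Mar 29, Apr 1, Apr 2, skipping weekends) brings us to Tuesday, 2019-04-02, which is the last day of the review period.
The date termination becomes effective: 2019-04-02 + 14 days = 2019-04-16.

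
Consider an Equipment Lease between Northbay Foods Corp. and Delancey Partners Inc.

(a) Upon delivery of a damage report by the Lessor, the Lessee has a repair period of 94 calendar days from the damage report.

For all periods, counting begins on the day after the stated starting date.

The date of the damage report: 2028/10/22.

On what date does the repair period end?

The last day of the repair period: 2028/10/22 + 94 days = 2029/01/24.

2029/01/24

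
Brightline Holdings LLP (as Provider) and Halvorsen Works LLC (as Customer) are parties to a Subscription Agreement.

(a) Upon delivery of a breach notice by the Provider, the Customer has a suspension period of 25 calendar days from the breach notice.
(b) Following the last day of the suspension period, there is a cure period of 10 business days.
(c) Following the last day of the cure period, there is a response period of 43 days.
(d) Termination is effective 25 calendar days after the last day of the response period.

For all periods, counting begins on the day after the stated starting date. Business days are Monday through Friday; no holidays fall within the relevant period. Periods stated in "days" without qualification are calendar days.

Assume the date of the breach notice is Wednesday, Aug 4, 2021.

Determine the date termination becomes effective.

Adding 25 calendar days to Aug 4, 2021 gives Aug 29, 2021, which is the last day of the suspension period.
The last day of the cure period: counting 10 business days from Sunday, Aug 29, 2021 (Aug 30, Aug 31, Sep 1, Sep 2, Sep 3, Sep 6, Sep 7, Sep 8, Sep 9, Sep 10, skipping weekends) reaches Friday, Sep 10, 2021.
The last day of the response period: Sep 10, 2021 + 43 days = Oct 23, 2021.
Adding 25 calendar days to Oct 23, 2021 gives Nov 17, 2021, which is the date termination becomes effective.

Nov 17, 2021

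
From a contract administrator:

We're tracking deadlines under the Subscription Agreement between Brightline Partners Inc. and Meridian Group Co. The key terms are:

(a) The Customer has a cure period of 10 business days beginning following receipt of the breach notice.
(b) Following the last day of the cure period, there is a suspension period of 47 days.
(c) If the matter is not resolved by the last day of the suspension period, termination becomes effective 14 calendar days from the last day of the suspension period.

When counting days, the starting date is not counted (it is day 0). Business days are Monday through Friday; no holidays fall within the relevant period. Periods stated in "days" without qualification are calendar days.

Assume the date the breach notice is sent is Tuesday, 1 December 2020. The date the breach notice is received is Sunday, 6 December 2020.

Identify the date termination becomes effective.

17 February 2021

The last day of the cure period: counting 10 business days from Sunday, 6 December 2020 (Dec 7, Dec 8, Dec 9, Dec 10, Dec 11, Dec 14, Dec 15, Dec 16, Dec 17, Dec 18, skipping weekends) reaches Friday, 18 December 2020.
The last day of the suspension period: 18 December 2020 + 47 days = 3 February 2021.
The date termination becomes effective: 14 calendar days after 3 February 2021 is 17 February 2021.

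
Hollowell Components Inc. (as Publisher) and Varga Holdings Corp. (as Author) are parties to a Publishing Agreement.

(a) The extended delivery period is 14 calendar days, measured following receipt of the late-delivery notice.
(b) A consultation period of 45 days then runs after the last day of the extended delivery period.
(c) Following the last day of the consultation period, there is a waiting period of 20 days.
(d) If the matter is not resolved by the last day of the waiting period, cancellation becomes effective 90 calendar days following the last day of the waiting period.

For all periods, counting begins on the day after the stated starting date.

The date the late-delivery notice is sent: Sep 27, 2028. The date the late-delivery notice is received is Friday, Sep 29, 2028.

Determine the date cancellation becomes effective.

Mar 17, 2029

Adding 14 calendar days to Sep 29, 2028 gives Oct 13, 2028, which is the last day of the extended delivery period.
The last day of the consultation period: Oct 13, 2028 + 45 days = Nov 27, 2028.
The last day of the waiting period: 20 calendar days after Nov 27, 2028 is Dec 17, 2028.
The date cancellation becomes effective: Dec 17, 2028 + 90 days = Mar 17, 2029.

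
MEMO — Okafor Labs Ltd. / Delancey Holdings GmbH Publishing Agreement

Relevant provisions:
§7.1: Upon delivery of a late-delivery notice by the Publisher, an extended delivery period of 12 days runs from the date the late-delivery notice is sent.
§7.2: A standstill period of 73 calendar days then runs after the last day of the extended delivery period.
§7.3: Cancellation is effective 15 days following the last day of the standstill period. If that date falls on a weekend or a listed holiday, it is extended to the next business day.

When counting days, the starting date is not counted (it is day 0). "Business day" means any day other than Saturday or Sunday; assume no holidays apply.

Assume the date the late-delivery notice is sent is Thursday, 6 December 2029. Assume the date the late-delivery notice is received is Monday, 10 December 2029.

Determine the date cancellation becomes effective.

The last day of the extended delivery period: 12 calendar days after 6 December 2029 is 18 December 2029.
Adding 73 calendar days to 18 December 2029 gives 1 March 2030, which is the last day of the standstill period.
The date cancellation becomes effective: 15 calendar days after 1 March 2030 is 16 March 2030. That falls on a Saturday, so it rolls to the next business day, Monday, 18 March 2030.

18 March 2030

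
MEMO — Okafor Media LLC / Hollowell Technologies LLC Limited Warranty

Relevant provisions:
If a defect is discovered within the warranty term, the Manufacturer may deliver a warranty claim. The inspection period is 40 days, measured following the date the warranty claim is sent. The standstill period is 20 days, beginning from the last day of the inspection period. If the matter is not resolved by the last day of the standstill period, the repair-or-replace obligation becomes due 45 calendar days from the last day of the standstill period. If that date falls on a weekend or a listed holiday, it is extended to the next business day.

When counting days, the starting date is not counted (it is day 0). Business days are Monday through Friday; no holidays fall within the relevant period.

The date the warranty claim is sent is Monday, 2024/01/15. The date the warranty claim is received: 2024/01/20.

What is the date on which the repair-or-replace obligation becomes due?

2024/04/29

The last day of the inspection period: 40 calendar days after 2024/01/15 is 2024/02/24.
The last day of the standstill period: 20 calendar days after 2024/02/24 is 2024/03/15.
The date on which the repair-or-replace obligation becomes due: 2024/03/15 + 45 days = 2024/04/29. 2024/04/29 is a Monday, so no roll-forward applies.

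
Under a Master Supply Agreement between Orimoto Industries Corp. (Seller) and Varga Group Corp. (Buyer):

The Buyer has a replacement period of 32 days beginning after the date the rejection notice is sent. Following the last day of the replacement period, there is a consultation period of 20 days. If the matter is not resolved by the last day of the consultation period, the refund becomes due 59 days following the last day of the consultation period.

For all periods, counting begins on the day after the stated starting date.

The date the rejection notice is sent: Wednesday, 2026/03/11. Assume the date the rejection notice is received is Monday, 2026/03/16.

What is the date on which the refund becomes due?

2026/06/30

The last day of the replacement period: 2026/03/11 + 32 days = 2026/04/12.
The last day of the consultation period: 2026/04/12 + 20 days = 2026/05/02.
The date on which the refund becomes due: 2026/05/02 + 59 days = 2026/06/30.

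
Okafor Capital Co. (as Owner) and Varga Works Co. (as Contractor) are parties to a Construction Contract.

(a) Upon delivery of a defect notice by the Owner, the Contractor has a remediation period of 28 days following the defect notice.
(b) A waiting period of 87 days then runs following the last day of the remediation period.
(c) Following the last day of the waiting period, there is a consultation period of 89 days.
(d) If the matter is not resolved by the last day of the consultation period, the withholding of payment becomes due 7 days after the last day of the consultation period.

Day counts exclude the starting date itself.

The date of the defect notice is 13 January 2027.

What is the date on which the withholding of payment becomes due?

The last day of the remediation period: 28 calendar days after 13 January 2027 is 10 February 2027.
Adding 87 calendar days to 10 February 2027 gives 8 May 2027, which is the last day of the waiting period.
The last day of the consultation period: 8 May 2027 + 89 days = 5 August 2027.
The date on which the withholding of payment becomes due: 7 calendar days after 5 August 2027 is 12 August 2027.

12 August 2027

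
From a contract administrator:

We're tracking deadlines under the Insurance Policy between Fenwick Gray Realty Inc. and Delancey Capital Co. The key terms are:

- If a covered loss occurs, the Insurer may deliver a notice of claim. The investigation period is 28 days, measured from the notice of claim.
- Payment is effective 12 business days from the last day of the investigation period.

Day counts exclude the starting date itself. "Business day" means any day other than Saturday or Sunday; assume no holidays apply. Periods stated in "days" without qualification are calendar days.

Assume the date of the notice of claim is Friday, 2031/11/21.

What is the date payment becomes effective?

2032/01/06

Adding 28 calendar days to 2031/11/21 gives 2031/12/19, which is the last day of the investigation period.
The date payment becomes effective: 12 business days after Friday, 2031/12/19, skipping weekends — Dec 22, Dec 23, Dec 24, Dec 25, …, Jan 2, Jan 5, Jan 6 — lands on Tuesday, 2032/01/06.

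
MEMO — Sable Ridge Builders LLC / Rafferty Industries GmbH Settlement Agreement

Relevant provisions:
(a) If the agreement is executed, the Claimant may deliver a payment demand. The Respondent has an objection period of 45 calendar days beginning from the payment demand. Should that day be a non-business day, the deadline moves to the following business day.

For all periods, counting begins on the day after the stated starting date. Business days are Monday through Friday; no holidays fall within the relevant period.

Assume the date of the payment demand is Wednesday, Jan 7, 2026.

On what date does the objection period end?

Feb 23, 2026

Adding 45 calendar days to Jan 7, 2026 gives Feb 21, 2026, which is the last day of the objection period. That falls on a Saturday, so it rolls to the next business day, Monday, Feb 23, 2026.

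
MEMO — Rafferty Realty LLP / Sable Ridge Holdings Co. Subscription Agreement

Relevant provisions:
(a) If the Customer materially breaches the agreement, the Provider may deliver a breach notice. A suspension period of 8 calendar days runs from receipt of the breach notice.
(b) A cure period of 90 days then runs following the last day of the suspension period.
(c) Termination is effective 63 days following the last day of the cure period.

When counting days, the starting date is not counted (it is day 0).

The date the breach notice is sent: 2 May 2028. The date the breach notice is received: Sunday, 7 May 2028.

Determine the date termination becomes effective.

15 October 2028

The last day of the suspension period: 7 May 2028 + 8 days = 15 May 2028.
Adding 90 calendar days to 15 May 2028 gives 13 August 2028, which is the last day of the cure period.
Adding 63 calendar days to 13 August 2028 gives 15 October 2028, which is the date termination becomes effective.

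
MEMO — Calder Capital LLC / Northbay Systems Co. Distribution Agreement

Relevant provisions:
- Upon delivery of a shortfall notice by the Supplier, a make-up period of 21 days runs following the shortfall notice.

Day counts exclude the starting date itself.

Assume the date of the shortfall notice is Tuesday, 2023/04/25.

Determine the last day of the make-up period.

The last day of the make-up period: 21 calendar days after 2023/04/25 is 2023/05/16.

2023/05/16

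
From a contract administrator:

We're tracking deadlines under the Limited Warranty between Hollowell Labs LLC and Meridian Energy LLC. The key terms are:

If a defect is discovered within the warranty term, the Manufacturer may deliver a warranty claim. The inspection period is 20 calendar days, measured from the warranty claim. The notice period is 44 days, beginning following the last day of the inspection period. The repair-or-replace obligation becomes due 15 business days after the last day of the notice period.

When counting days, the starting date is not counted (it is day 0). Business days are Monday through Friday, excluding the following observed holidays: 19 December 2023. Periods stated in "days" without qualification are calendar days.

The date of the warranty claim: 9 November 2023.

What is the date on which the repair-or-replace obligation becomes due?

2 February 2024

Adding 20 calendar days to 9 November 2023 gives 29 November 2023, which is the last day of the inspection period.
The last day of the notice period: 44 calendar days after 29 November 2023 is 12 January 2024.
The date on which the repair-or-replace obligation becomes due: 15 business days after Friday, 12 January 2024, skipping weekends — Jan 15, Jan 16, Jan 17, Jan 18, …, Jan 31, Feb 1, Feb 2 — lands on Friday, 2 February 2024.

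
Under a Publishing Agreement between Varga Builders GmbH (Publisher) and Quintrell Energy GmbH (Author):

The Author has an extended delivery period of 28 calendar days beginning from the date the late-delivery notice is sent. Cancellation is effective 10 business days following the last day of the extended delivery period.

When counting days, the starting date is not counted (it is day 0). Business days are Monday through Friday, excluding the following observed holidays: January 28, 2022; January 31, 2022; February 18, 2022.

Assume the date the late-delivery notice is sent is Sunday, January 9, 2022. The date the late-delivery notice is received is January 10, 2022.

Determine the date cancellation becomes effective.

February 21, 2022

The last day of the extended delivery period: 28 calendar days after January 9, 2022 is February 6, 2022.
The date cancellation becomes effective: 10 business days after Sunday, February 6, 2022, skipping weekends and the listed holiday on Feb 18 — Feb 7, Feb 8, Feb 9, Feb 10, Feb 11, Feb 14, Feb 15, Feb 16, Feb 17, Feb 21 — lands on Monday, February 21, 2022.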